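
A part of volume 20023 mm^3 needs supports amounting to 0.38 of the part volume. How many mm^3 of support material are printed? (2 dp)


V_support = 20023 * 0.38 = 7608.74 mm^3


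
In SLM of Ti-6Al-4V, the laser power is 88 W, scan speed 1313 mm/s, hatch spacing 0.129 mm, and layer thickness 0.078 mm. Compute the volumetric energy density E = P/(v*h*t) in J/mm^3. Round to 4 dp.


E = 88 / (1313*0.129*0.078) = 6.6609 J/mm^3


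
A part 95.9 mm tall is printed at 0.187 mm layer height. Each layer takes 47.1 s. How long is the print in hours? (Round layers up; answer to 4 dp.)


Layers = ceil(95.9/0.187) = 513
t = 513 * 47.1 / 3600 = 6.7118 hrs


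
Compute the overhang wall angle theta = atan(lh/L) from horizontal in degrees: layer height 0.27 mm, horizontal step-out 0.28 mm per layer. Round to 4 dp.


angle = atan(0.27/0.28) = 43.9584 degrees


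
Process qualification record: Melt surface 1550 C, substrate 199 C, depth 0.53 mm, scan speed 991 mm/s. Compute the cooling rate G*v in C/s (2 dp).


G = (1550-199)/0.53 = 2549.05660377 C/mm
CR = 2549.05660377 * 991 = 2526115.09 C/s


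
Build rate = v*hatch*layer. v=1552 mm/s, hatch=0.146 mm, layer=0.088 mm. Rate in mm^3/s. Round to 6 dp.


Rate = 1552 * 0.146 * 0.088 = 19.940096 mm^3/s


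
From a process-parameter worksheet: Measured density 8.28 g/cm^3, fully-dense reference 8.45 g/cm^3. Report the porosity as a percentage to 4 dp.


Porosity = (1-8.28/8.45)*100 = 2.0118 %


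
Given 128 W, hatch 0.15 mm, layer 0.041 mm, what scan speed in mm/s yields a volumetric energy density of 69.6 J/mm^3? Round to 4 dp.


v = 128 / (69.6*0.15*0.041) = 299.0375 mm/s


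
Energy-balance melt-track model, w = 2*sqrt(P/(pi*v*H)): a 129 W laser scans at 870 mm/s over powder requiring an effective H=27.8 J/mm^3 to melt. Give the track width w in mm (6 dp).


w = 2*sqrt(129/(pi*870*27.8)) = 0.082408 mm


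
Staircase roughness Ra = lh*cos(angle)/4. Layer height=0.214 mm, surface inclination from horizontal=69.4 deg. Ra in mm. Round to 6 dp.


Ra = 0.214 * cos(69.4) / 4 = 0.018824 mm


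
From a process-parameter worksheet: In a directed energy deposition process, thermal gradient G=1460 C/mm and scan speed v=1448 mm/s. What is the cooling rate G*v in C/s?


CR = 1460 * 1448 = 2114080 C/s


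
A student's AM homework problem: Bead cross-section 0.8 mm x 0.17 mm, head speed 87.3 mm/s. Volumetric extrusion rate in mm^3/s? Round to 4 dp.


Rate = 0.8 * 0.17 * 87.3 = 11.8728 mm^3/s


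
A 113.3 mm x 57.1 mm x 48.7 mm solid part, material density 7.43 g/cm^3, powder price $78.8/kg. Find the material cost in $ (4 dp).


V = 113.3 * 57.1 * 48.7 = 315061.241 mm^3 = 315.061241 cm^3
Mass = 315.061241 * 7.43 / 1000 = 2.34090502 kg
Cost = 2.34090502 * 78.8 = 184.4633 $


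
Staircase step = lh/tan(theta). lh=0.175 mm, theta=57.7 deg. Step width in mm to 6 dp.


step = 0.175 / tan(57.7) = 0.11063 mm


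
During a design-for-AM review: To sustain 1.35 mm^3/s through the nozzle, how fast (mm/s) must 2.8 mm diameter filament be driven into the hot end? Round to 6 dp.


A = pi*(2.8/2)^2 = 6.157522
v = 1.35 / 6.157522 = 0.219244 mm/s


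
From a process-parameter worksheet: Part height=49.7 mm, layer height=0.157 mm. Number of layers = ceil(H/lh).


Layers = ceil(49.7/0.157) = 317


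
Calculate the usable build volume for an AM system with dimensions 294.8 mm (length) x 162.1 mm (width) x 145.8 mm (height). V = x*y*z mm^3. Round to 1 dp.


V = 294.8 * 162.1 * 145.8 = 6967356.3 mm^3


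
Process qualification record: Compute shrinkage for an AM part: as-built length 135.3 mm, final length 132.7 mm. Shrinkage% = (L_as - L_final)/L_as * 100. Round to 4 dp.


Shrinkage = ((135.3-132.7)/135.3)*100 = 1.9217 %


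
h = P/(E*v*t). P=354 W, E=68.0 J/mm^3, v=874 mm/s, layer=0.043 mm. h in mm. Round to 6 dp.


h = 354 / (68.0*874*0.043) = 0.138521 mm


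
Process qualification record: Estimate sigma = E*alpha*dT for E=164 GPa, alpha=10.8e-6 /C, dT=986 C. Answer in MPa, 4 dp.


sigma = 164*1000 * 10.8e-6 * 986 = 1746.4032 MPa


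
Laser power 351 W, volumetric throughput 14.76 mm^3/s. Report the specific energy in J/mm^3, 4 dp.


SE = 351 / 14.76 = 23.7805 J/mm^3


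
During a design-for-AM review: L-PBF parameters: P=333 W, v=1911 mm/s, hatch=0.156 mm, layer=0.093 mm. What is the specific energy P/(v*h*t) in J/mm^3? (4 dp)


Build rate = 1911 * 0.156 * 0.093 = 27.724788 mm^3/s
SE = 333 / 27.724788 = 12.0109 J/mm^3


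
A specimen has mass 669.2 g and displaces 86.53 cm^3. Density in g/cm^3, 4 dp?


rho = 669.2 / 86.53 = 7.7337 g/cm^3


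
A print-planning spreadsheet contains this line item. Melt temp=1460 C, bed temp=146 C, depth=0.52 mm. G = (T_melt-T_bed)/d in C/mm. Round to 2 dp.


G = (1460-146)/0.52 = 2526.92 C/mm


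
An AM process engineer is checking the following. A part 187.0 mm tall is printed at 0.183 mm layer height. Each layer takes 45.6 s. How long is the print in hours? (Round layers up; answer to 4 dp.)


Layers = ceil(187.0/0.183) = 1022
t = 1022 * 45.6 / 3600 = 12.9453 hrs


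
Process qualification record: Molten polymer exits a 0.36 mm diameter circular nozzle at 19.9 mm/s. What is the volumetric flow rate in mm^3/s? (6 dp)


A = pi*(0.36/2)^2 = 0.1017876 mm^2
Q = 0.1017876 * 19.9 = 2.025573 mm^3/s


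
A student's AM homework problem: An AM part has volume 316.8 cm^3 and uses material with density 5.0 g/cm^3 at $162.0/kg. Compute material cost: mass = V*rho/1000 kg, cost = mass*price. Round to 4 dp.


Mass = 316.8*5.0/1000 = 1.584 kg
Cost = 1.584 * 162.0 = 256.608 $


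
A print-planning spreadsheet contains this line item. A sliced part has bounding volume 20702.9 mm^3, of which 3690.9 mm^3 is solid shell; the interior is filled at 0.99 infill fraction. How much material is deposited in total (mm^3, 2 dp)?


V_infill = (20702.9 - 3690.9) * 0.99 = 16841.88
V_total = 3690.9 + 16841.88 = 20532.78 mm^3


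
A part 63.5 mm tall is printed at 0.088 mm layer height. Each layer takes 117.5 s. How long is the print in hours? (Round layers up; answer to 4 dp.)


Layers = ceil(63.5/0.088) = 722
t = 722 * 117.5 / 3600 = 23.5653 hrs


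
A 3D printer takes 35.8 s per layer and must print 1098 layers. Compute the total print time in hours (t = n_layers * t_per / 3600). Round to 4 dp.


t = 1098 * 35.8 / 3600 = 10.919 hrs


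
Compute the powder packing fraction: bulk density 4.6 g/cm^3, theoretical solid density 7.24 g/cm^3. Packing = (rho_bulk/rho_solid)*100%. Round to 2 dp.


Packing = (4.6/7.24)*100 = 63.54 %


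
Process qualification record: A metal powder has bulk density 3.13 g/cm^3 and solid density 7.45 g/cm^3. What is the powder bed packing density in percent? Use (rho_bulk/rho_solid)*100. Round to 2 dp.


Packing = (3.13/7.45)*100 = 42.01 %


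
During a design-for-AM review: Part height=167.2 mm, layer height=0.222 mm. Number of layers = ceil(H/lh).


Layers = ceil(167.2/0.222) = 754


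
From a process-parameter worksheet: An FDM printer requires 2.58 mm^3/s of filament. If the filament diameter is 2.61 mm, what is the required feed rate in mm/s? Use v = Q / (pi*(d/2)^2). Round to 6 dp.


A = pi*(2.61/2)^2 = 5.350211
v = 2.58 / 5.350211 = 0.482224 mm/s


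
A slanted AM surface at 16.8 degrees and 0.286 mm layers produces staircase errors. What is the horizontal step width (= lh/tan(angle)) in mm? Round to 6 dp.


step = 0.286 / tan(16.8) = 0.947278 mm


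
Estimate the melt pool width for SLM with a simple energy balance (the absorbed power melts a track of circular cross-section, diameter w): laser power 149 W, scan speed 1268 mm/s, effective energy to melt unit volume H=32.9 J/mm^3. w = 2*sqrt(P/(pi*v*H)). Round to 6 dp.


w = 2*sqrt(149/(pi*1268*32.9)) = 0.067436 mm


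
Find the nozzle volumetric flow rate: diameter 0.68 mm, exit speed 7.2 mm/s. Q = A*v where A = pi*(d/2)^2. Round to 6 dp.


A = pi*(0.68/2)^2 = 0.36316811 mm^2
Q = 0.36316811 * 7.2 = 2.61481 mm^3/s


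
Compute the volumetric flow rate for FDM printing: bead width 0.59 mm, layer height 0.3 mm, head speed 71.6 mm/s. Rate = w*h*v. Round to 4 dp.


Rate = 0.59 * 0.3 * 71.6 = 12.6732 mm^3/s


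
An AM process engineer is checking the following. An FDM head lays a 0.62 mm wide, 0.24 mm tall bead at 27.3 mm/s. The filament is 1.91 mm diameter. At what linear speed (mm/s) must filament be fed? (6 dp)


Q = 0.62 * 0.24 * 27.3 = 4.06224 mm^3/s
A_fil = pi*(1.91/2)^2 = 2.86521104 mm^2
v_feed = 4.06224 / 2.86521104 = 1.41778 mm/s


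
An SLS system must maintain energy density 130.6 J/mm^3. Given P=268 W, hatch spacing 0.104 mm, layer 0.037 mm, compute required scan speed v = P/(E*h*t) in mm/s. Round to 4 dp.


v = 268 / (130.6*0.104*0.037) = 533.2815 mm/s


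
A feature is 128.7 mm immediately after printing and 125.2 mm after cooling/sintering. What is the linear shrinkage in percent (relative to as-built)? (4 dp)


Shrinkage = ((128.7-125.2)/128.7)*100 = 2.7195 %


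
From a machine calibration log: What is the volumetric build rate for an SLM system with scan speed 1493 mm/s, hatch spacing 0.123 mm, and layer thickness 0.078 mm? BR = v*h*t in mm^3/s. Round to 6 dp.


Rate = 1493 * 0.123 * 0.078 = 14.323842 mm^3/s


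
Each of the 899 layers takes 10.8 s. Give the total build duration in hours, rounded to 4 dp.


t = 899 * 10.8 / 3600 = 2.697 hrs


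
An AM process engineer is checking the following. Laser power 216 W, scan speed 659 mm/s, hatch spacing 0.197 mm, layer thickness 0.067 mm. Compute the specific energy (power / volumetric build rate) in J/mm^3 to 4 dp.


Build rate = 659 * 0.197 * 0.067 = 8.698141 mm^3/s
SE = 216 / 8.698141 = 24.8329 J/mm^3


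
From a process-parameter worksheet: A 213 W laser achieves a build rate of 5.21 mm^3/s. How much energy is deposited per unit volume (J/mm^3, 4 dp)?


SE = 213 / 5.21 = 40.8829 J/mm^3


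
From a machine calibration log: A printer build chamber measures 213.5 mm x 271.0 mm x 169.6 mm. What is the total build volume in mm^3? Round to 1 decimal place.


V = 213.5 * 271.0 * 169.6 = 9812801.6 mm^3


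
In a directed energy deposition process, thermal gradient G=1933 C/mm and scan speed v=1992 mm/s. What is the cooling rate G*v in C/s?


CR = 1933 * 1992 = 3850536 C/s


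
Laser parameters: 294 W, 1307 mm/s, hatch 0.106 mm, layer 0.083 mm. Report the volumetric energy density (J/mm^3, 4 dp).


E = 294 / (1307*0.106*0.083) = 25.5675 J/mm^3


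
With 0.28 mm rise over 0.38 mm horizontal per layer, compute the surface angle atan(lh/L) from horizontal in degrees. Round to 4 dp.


angle = atan(0.28/0.38) = 36.3844 degrees


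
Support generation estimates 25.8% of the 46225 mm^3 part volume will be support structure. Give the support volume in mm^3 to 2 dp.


V_support = 46225 * 0.258 = 11926.05 mm^3


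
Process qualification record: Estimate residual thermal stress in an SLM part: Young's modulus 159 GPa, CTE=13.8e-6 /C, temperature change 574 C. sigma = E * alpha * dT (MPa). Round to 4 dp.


sigma = 159*1000 * 13.8e-6 * 574 = 1259.4708 MPa


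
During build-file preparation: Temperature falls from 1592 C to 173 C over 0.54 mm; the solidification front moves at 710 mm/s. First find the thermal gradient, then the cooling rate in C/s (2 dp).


G = (1592-173)/0.54 = 2627.77777778 C/mm
CR = 2627.77777778 * 710 = 1865722.22 C/s


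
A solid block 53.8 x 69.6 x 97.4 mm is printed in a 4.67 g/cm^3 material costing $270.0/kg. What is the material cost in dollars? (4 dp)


V = 53.8 * 69.6 * 97.4 = 364712.352 mm^3 = 364.712352 cm^3
Mass = 364.712352 * 4.67 / 1000 = 1.70320668 kg
Cost = 1.70320668 * 270.0 = 459.8658 $


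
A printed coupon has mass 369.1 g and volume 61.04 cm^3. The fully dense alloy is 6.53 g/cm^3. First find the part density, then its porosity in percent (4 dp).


rho_part = 369.1 / 61.04 = 6.04685452 g/cm^3
Porosity = (1 - 6.04685452/6.53)*100 = 7.3989 %


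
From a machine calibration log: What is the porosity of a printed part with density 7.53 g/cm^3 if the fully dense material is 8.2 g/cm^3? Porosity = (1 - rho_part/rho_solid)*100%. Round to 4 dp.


Porosity = (1-7.53/8.2)*100 = 8.1707 %


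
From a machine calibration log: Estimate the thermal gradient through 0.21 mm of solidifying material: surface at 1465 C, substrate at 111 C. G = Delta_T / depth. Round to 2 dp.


G = (1465-111)/0.21 = 6447.62 C/mm


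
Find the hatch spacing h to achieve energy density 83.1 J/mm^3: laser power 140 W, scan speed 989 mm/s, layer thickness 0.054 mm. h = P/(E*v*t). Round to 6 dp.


h = 140 / (83.1*989*0.054) = 0.031545 mm


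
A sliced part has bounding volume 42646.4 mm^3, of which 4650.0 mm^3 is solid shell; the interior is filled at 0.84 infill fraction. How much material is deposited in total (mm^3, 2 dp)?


V_infill = (42646.4 - 4650.0) * 0.84 = 31916.98
V_total = 4650.0 + 31916.98 = 36566.98 mm^3


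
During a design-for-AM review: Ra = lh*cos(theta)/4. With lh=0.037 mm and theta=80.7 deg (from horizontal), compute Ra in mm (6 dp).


Ra = 0.037 * cos(80.7) / 4 = 0.001495 mm


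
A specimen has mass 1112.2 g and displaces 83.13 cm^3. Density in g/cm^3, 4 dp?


rho = 1112.2 / 83.13 = 13.379 g/cm^3


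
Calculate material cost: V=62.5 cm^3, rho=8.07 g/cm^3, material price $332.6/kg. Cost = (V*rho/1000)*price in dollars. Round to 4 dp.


Mass = 62.5*8.07/1000 = 0.504375 kg
Cost = 0.504375 * 332.6 = 167.7551 $


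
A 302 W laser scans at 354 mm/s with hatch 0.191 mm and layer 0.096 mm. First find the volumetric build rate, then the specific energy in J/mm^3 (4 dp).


Build rate = 354 * 0.191 * 0.096 = 6.490944 mm^3/s
SE = 302 / 6.490944 = 46.5264 J/mm^3


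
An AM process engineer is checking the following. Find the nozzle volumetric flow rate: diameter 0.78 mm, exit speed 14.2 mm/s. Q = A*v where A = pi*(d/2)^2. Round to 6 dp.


A = pi*(0.78/2)^2 = 0.47783624 mm^2
Q = 0.47783624 * 14.2 = 6.785275 mm^3/s


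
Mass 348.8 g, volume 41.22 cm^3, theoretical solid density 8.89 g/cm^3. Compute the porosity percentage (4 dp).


rho_part = 348.8 / 41.22 = 8.46191169 g/cm^3
Porosity = (1 - 8.46191169/8.89)*100 = 4.8154 %


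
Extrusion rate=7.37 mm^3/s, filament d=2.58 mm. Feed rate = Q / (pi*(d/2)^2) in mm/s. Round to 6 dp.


A = pi*(2.58/2)^2 = 5.227924
v = 7.37 / 5.227924 = 1.409737 mm/s


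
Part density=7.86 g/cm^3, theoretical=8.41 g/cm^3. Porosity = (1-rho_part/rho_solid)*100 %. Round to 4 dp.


Porosity = (1-7.86/8.41)*100 = 6.5398 %


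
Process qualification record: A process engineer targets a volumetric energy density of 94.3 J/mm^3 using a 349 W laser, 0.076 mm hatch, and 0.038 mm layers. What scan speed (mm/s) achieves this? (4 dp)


v = 349 / (94.3*0.076*0.038) = 1281.4939 mm/s


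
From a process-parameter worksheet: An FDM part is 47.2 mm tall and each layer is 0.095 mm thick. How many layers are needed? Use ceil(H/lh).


Layers = ceil(47.2/0.095) = 497


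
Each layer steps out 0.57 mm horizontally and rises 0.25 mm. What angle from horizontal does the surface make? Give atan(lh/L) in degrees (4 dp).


angle = atan(0.25/0.57) = 23.6821 degrees


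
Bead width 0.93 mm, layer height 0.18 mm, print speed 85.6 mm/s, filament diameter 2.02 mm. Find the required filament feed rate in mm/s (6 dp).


Q = 0.93 * 0.18 * 85.6 = 14.32944 mm^3/s
A_fil = pi*(2.02/2)^2 = 3.20473867 mm^2
v_feed = 14.32944 / 3.20473867 = 4.471329 mm/s


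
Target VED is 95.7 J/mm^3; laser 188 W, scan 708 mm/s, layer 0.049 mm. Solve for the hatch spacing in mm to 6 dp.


h = 188 / (95.7*708*0.049) = 0.056626 mm


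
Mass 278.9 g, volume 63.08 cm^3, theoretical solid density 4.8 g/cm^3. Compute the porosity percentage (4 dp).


rho_part = 278.9 / 63.08 = 4.42136969 g/cm^3
Porosity = (1 - 4.42136969/4.8)*100 = 7.8881 %


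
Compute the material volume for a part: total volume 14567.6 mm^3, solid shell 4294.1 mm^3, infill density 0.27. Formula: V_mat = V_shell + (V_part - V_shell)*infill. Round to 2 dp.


V_infill = (14567.6 - 4294.1) * 0.27 = 2773.85
V_total = 4294.1 + 2773.85 = 7067.95 mm^3


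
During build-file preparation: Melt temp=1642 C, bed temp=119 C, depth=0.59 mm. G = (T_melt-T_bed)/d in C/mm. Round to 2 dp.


G = (1642-119)/0.59 = 2581.36 C/mm


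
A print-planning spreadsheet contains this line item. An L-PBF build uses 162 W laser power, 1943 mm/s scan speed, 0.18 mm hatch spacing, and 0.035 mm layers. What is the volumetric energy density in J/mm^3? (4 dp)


E = 162 / (1943*0.18*0.035) = 13.2343 J/mm^3


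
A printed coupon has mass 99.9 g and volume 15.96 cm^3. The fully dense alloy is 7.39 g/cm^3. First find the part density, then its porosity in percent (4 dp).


rho_part = 99.9 / 15.96 = 6.2593985 g/cm^3
Porosity = (1 - 6.2593985/7.39)*100 = 15.2991 %


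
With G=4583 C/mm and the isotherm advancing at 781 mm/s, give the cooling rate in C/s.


CR = 4583 * 781 = 3579323 C/s


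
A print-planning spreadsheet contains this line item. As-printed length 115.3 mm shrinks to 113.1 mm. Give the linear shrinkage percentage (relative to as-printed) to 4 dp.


Shrinkage = ((115.3-113.1)/115.3)*100 = 1.9081 %


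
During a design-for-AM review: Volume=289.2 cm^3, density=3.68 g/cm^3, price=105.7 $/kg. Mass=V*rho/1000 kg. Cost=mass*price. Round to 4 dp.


Mass = 289.2*3.68/1000 = 1.064256 kg
Cost = 1.064256 * 105.7 = 112.4919 $


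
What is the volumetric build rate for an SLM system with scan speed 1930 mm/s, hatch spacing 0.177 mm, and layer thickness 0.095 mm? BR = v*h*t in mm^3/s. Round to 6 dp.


Rate = 1930 * 0.177 * 0.095 = 32.45295 mm^3/s


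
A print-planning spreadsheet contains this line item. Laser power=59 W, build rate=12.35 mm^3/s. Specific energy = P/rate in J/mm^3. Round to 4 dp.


SE = 59 / 12.35 = 4.7773 J/mm^3


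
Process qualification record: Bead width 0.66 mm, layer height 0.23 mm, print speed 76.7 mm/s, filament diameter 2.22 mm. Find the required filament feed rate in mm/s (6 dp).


Q = 0.66 * 0.23 * 76.7 = 11.64306 mm^3/s
A_fil = pi*(2.22/2)^2 = 3.87075631 mm^2
v_feed = 11.64306 / 3.87075631 = 3.007955 mm/s


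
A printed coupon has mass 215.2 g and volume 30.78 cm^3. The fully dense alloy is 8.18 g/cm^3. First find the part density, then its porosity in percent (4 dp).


rho_part = 215.2 / 30.78 = 6.99155296 g/cm^3
Porosity = (1 - 6.99155296/8.18)*100 = 14.5287 %


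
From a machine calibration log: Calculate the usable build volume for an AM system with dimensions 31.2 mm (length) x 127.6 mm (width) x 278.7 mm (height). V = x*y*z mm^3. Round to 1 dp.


V = 31.2 * 127.6 * 278.7 = 1109538.1 mm^3


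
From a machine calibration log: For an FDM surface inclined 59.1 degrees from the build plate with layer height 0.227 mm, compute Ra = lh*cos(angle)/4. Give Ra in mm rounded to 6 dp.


Ra = 0.227 * cos(59.1) / 4 = 0.029143 mm


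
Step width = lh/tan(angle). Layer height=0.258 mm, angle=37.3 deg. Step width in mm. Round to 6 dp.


step = 0.258 / tan(37.3) = 0.338673 mm


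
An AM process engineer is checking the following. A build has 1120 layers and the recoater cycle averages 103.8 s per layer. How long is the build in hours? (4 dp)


t = 1120 * 103.8 / 3600 = 32.2933 hrs


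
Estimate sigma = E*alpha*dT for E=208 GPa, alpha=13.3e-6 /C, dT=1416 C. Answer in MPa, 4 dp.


sigma = 208*1000 * 13.3e-6 * 1416 = 3917.2224 MPa


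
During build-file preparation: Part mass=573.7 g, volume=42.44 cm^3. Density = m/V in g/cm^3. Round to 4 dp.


rho = 573.7 / 42.44 = 13.5179 g/cm^3


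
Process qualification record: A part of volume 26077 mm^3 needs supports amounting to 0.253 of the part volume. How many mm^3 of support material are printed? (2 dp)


V_support = 26077 * 0.253 = 6597.48 mm^3


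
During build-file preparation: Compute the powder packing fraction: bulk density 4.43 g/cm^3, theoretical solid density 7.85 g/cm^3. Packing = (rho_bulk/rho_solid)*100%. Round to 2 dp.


Packing = (4.43/7.85)*100 = 56.43 %


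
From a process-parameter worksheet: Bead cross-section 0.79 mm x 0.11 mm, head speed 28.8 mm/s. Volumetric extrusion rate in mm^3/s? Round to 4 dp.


Rate = 0.79 * 0.11 * 28.8 = 2.5027 mm^3/s


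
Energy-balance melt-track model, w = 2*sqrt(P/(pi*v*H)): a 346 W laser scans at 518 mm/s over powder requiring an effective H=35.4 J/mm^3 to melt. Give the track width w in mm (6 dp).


w = 2*sqrt(346/(pi*518*35.4)) = 0.154998 mm


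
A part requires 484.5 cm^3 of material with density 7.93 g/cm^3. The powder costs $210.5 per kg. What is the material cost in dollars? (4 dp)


Mass = 484.5*7.93/1000 = 3.842085 kg
Cost = 3.842085 * 210.5 = 808.7589 $


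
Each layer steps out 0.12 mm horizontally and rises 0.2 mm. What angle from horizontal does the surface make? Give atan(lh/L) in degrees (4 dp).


angle = atan(0.2/0.12) = 59.0362 degrees


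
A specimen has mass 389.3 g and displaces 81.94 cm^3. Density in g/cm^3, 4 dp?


rho = 389.3 / 81.94 = 4.751 g/cm^3


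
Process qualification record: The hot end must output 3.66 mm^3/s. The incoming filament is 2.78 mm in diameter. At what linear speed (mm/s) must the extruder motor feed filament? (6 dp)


A = pi*(2.78/2)^2 = 6.069871
v = 3.66 / 6.069871 = 0.602978 mm/s


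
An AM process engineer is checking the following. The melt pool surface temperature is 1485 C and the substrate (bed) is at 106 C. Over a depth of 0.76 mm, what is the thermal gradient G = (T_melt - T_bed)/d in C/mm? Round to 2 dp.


G = (1485-106)/0.76 = 1814.47 C/mm


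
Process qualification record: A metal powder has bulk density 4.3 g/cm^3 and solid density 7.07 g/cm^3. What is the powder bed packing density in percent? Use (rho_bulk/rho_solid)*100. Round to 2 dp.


Packing = (4.3/7.07)*100 = 60.82 %


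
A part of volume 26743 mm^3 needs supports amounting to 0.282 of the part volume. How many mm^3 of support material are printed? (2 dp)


V_support = 26743 * 0.282 = 7541.53 mm^3


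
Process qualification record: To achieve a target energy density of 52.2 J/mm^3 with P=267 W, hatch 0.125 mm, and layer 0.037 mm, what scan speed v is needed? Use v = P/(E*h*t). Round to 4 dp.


v = 267 / (52.2*0.125*0.037) = 1105.9335 mm/s


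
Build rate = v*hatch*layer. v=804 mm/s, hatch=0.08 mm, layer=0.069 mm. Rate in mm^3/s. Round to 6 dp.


Rate = 804 * 0.08 * 0.069 = 4.43808 mm^3/s


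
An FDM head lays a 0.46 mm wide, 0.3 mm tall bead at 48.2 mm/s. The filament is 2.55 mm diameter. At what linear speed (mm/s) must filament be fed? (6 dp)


Q = 0.46 * 0.3 * 48.2 = 6.6516 mm^3/s
A_fil = pi*(2.55/2)^2 = 5.10705156 mm^2
v_feed = 6.6516 / 5.10705156 = 1.302434 mm/s


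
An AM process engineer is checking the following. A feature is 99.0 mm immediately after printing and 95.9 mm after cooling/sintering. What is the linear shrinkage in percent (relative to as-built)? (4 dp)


Shrinkage = ((99.0-95.9)/99.0)*100 = 3.1313 %


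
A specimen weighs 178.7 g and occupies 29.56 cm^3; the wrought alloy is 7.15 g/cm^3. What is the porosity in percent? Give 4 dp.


rho_part = 178.7 / 29.56 = 6.04533153 g/cm^3
Porosity = (1 - 6.04533153/7.15)*100 = 15.4499 %


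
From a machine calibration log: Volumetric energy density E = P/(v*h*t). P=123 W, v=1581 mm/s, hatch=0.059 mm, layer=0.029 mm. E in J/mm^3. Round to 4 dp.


E = 123 / (1581*0.059*0.029) = 45.4698 J/mm^3


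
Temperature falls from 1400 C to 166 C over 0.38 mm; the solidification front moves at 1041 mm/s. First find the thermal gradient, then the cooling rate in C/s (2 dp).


G = (1400-166)/0.38 = 3247.36842105 C/mm
CR = 3247.36842105 * 1041 = 3380510.53 C/s


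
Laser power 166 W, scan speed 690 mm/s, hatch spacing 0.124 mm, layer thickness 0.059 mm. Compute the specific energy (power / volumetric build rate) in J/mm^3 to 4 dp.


Build rate = 690 * 0.124 * 0.059 = 5.04804 mm^3/s
SE = 166 / 5.04804 = 32.8841 J/mm^3


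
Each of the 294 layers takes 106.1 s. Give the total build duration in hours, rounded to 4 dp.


t = 294 * 106.1 / 3600 = 8.6648 hrs


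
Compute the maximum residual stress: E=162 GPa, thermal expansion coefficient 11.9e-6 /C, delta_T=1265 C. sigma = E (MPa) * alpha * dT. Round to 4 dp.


sigma = 162*1000 * 11.9e-6 * 1265 = 2438.667 MPa


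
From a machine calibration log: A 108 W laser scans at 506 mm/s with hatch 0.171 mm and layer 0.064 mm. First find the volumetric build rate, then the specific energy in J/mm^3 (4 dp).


Build rate = 506 * 0.171 * 0.064 = 5.537664 mm^3/s
SE = 108 / 5.537664 = 19.5028 J/mm^3


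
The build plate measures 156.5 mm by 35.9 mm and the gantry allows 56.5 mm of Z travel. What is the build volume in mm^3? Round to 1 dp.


V = 156.5 * 35.9 * 56.5 = 317436.8 mm^3


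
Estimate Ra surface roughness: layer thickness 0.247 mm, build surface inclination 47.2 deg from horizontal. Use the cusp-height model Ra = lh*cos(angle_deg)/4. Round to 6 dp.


Ra = 0.247 * cos(47.2) / 4 = 0.041956 mm


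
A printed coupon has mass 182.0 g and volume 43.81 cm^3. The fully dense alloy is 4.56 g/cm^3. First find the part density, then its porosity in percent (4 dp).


rho_part = 182.0 / 43.81 = 4.15430267 g/cm^3
Porosity = (1 - 4.15430267/4.56)*100 = 8.8969 %


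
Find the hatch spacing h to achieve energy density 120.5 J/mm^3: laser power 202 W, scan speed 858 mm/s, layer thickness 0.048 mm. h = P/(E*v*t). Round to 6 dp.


h = 202 / (120.5*858*0.048) = 0.040704 mm


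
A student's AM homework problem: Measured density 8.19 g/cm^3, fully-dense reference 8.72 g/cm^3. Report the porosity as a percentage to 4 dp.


Porosity = (1-8.19/8.72)*100 = 6.078 %


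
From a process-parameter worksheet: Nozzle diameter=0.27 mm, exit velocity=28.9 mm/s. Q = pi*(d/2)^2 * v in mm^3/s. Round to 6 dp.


A = pi*(0.27/2)^2 = 0.05725553 mm^2
Q = 0.05725553 * 28.9 = 1.654685 mm^3/s


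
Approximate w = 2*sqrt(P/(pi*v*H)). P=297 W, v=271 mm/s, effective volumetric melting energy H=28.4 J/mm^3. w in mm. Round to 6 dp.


w = 2*sqrt(297/(pi*271*28.4)) = 0.221661 mm


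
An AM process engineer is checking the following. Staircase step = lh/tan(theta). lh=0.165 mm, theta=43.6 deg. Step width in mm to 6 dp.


step = 0.165 / tan(43.6) = 0.173267 mm


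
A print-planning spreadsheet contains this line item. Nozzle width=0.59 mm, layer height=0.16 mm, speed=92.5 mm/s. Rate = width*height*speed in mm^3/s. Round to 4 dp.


Rate = 0.59 * 0.16 * 92.5 = 8.732 mm^3/s


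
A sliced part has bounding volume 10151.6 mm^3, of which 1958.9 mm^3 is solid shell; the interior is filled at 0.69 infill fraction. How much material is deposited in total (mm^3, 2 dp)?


V_infill = (10151.6 - 1958.9) * 0.69 = 5652.96
V_total = 1958.9 + 5652.96 = 7611.86 mm^3


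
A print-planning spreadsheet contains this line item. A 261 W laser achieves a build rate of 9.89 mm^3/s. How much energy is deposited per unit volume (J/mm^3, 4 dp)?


SE = 261 / 9.89 = 26.3903 J/mm^3


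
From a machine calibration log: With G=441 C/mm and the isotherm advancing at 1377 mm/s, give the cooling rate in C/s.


CR = 441 * 1377 = 607257 C/s


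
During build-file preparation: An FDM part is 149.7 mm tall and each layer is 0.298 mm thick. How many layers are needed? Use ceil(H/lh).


Layers = ceil(149.7/0.298) = 503


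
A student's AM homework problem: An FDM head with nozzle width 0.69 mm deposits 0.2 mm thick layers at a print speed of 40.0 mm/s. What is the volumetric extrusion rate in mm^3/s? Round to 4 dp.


Rate = 0.69 * 0.2 * 40.0 = 5.52 mm^3/s


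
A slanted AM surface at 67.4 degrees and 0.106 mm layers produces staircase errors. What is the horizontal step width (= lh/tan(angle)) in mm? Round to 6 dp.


step = 0.106 / tan(67.4) = 0.044124 mm


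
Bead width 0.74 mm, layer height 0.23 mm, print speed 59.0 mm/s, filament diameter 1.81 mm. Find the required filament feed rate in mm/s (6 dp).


Q = 0.74 * 0.23 * 59.0 = 10.0418 mm^3/s
A_fil = pi*(1.81/2)^2 = 2.57304292 mm^2
v_feed = 10.0418 / 2.57304292 = 3.902694 mm/s


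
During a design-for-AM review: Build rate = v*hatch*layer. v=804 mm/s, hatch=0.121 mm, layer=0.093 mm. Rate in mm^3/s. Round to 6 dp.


Rate = 804 * 0.121 * 0.093 = 9.047412 mm^3/s


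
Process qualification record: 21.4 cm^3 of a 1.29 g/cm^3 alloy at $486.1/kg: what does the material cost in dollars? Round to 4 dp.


Mass = 21.4*1.29/1000 = 0.027606 kg
Cost = 0.027606 * 486.1 = 13.4193 $


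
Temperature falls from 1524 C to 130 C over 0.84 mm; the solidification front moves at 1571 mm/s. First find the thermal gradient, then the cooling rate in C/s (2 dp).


G = (1524-130)/0.84 = 1659.52380952 C/mm
CR = 1659.52380952 * 1571 = 2607111.9 C/s


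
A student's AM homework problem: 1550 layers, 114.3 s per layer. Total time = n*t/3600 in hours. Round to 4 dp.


t = 1550 * 114.3 / 3600 = 49.2125 hrs


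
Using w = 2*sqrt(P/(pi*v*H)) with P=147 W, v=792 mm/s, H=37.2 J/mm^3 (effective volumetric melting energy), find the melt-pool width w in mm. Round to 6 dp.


w = 2*sqrt(147/(pi*792*37.2)) = 0.079704 mm


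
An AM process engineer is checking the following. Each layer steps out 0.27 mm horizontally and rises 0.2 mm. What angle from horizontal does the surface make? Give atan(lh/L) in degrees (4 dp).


angle = atan(0.2/0.27) = 36.5289 degrees


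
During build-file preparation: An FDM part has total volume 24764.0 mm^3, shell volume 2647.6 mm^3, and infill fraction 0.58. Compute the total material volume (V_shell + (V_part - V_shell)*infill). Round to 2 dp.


V_infill = (24764.0 - 2647.6) * 0.58 = 12827.51
V_total = 2647.6 + 12827.51 = 15475.11 mm^3


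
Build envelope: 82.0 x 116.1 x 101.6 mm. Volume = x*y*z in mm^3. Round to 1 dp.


V = 82.0 * 116.1 * 101.6 = 967252.3 mm^3


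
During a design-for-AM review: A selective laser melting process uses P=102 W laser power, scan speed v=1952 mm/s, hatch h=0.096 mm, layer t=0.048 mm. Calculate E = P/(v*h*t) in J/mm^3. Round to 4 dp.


E = 102 / (1952*0.096*0.048) = 11.3399 J/mm^3


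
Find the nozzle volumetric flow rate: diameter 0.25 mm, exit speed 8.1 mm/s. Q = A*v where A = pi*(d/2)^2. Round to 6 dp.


A = pi*(0.25/2)^2 = 0.04908739 mm^2
Q = 0.04908739 * 8.1 = 0.397608 mm^3/s


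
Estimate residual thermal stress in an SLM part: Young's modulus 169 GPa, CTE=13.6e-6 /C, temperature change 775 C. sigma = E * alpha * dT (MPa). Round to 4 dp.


sigma = 169*1000 * 13.6e-6 * 775 = 1781.26 MPa


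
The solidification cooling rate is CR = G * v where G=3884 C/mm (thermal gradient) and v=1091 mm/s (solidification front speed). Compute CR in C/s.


CR = 3884 * 1091 = 4237444 C/s


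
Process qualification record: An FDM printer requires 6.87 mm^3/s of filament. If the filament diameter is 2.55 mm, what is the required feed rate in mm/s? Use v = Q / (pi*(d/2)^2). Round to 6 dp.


A = pi*(2.55/2)^2 = 5.107052
v = 6.87 / 5.107052 = 1.345199 mm/s


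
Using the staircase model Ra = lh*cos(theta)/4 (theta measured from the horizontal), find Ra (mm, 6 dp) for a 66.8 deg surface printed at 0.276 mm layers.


Ra = 0.276 * cos(66.8) / 4 = 0.027182 mm


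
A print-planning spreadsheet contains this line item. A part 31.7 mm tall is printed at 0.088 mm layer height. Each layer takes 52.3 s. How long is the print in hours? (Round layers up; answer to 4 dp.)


Layers = ceil(31.7/0.088) = 361
t = 361 * 52.3 / 3600 = 5.2445 hrs


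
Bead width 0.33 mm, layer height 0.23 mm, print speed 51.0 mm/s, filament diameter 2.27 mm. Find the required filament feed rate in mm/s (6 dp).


Q = 0.33 * 0.23 * 51.0 = 3.8709 mm^3/s
A_fil = pi*(2.27/2)^2 = 4.0470782 mm^2
v_feed = 3.8709 / 4.0470782 = 0.956468 mm/s


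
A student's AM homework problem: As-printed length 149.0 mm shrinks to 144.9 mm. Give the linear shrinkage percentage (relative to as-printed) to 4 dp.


Shrinkage = ((149.0-144.9)/149.0)*100 = 2.7517 %


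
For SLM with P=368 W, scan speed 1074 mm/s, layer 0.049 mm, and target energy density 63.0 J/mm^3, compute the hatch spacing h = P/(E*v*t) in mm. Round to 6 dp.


h = 368 / (63.0*1074*0.049) = 0.110996 mm


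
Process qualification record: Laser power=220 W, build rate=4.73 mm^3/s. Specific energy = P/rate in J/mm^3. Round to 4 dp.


SE = 220 / 4.73 = 46.5116 J/mm^3


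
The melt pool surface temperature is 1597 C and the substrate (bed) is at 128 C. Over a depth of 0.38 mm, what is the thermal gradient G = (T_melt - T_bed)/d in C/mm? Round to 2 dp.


G = (1597-128)/0.38 = 3865.79 C/mm


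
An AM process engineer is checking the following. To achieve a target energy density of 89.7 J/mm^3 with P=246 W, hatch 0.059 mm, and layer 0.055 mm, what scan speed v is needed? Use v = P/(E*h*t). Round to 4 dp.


v = 246 / (89.7*0.059*0.055) = 845.1386 mm/s


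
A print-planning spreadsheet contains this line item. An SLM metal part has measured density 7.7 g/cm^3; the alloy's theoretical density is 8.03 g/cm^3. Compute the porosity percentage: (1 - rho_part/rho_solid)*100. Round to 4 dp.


Porosity = (1-7.7/8.03)*100 = 4.1096 %


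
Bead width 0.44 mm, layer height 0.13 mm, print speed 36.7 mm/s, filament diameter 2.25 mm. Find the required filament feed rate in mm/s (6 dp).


Q = 0.44 * 0.13 * 36.7 = 2.09924 mm^3/s
A_fil = pi*(2.25/2)^2 = 3.9760782 mm^2
v_feed = 2.09924 / 3.9760782 = 0.527967 mm/s


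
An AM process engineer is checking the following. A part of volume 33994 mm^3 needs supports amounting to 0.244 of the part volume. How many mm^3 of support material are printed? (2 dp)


V_support = 33994 * 0.244 = 8294.54 mm^3


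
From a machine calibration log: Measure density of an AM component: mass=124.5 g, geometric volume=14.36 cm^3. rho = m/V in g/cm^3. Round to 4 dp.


rho = 124.5 / 14.36 = 8.6699 g/cm^3


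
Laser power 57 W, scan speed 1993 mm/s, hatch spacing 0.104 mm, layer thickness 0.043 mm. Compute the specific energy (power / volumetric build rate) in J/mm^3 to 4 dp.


Build rate = 1993 * 0.104 * 0.043 = 8.912696 mm^3/s
SE = 57 / 8.912696 = 6.3954 J/mm^3


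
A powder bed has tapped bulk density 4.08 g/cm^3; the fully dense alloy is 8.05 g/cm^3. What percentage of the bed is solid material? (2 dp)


Packing = (4.08/8.05)*100 = 50.68 %


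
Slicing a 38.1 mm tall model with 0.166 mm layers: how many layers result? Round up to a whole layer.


Layers = ceil(38.1/0.166) = 230


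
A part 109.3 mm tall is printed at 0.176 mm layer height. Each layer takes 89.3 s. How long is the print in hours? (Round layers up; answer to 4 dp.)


Layers = ceil(109.3/0.176) = 622
t = 622 * 89.3 / 3600 = 15.4291 hrs


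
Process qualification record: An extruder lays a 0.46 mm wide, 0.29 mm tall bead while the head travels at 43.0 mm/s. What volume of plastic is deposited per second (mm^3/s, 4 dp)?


Rate = 0.46 * 0.29 * 43.0 = 5.7362 mm^3/s


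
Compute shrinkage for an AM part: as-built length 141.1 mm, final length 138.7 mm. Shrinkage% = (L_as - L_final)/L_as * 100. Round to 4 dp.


Shrinkage = ((141.1-138.7)/141.1)*100 = 1.7009 %


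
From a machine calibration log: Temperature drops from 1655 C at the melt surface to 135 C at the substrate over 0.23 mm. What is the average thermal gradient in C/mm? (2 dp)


G = (1655-135)/0.23 = 6608.7 C/mm


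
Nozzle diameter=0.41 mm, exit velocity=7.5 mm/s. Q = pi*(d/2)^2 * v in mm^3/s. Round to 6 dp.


A = pi*(0.41/2)^2 = 0.13202543 mm^2
Q = 0.13202543 * 7.5 = 0.990191 mm^3/s


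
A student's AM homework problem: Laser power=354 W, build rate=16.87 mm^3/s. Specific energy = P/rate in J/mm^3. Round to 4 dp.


SE = 354 / 16.87 = 20.984 J/mm^3


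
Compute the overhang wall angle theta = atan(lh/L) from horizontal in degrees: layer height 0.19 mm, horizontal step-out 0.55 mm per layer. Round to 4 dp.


angle = atan(0.19/0.55) = 19.0577 degrees


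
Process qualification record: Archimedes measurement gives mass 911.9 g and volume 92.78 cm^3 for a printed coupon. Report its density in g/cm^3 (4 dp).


rho = 911.9 / 92.78 = 9.8286 g/cm^3


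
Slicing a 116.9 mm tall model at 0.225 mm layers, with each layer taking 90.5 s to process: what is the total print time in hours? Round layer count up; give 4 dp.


Layers = ceil(116.9/0.225) = 520
t = 520 * 90.5 / 3600 = 13.0722 hrs


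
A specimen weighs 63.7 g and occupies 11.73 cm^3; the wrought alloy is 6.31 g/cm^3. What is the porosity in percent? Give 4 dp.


rho_part = 63.7 / 11.73 = 5.43052003 g/cm^3
Porosity = (1 - 5.43052003/6.31)*100 = 13.9379 %


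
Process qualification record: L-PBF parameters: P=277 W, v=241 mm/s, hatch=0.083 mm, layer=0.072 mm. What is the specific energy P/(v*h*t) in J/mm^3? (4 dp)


Build rate = 241 * 0.083 * 0.072 = 1.440216 mm^3/s
SE = 277 / 1.440216 = 192.3323 J/mm^3


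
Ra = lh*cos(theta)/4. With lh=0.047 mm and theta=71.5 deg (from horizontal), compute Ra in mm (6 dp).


Ra = 0.047 * cos(71.5) / 4 = 0.003728 mm


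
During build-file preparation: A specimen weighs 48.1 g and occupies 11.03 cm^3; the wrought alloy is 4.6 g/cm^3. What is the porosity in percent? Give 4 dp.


rho_part = 48.1 / 11.03 = 4.36083409 g/cm^3
Porosity = (1 - 4.36083409/4.6)*100 = 5.1993 %


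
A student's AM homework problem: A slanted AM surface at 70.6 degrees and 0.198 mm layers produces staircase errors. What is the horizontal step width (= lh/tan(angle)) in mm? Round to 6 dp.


step = 0.198 / tan(70.6) = 0.069727 mm


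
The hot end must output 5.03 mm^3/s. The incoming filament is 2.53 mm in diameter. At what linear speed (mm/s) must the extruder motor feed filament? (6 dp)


A = pi*(2.53/2)^2 = 5.027255
v = 5.03 / 5.027255 = 1.000546 mm/s


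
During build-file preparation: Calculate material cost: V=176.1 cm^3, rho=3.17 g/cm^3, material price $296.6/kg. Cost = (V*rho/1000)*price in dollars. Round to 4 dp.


Mass = 176.1*3.17/1000 = 0.558237 kg
Cost = 0.558237 * 296.6 = 165.5731 $


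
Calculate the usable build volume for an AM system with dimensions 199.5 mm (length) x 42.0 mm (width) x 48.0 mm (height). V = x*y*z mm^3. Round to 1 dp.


V = 199.5 * 42.0 * 48.0 = 402192.0 mm^3


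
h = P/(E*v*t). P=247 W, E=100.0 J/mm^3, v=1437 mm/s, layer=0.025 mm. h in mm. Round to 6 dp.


h = 247 / (100.0*1437*0.025) = 0.068754 mm


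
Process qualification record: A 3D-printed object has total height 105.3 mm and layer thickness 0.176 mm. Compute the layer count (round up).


Layers = ceil(105.3/0.176) = 599


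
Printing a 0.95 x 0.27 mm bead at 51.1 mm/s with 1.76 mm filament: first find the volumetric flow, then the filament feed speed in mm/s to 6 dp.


Q = 0.95 * 0.27 * 51.1 = 13.10715 mm^3/s
A_fil = pi*(1.76/2)^2 = 2.43284935 mm^2
v_feed = 13.10715 / 2.43284935 = 5.387572 mm/s


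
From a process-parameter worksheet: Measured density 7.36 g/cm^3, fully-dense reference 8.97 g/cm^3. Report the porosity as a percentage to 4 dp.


Porosity = (1-7.36/8.97)*100 = 17.9487 %


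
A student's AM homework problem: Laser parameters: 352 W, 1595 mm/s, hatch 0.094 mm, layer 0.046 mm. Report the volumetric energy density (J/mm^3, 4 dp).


E = 352 / (1595*0.094*0.046) = 51.0383 J/mm^3


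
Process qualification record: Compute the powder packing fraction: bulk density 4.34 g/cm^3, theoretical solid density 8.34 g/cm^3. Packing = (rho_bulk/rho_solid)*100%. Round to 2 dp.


Packing = (4.34/8.34)*100 = 52.04 %


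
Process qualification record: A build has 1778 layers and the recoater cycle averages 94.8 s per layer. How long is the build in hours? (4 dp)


t = 1778 * 94.8 / 3600 = 46.8207 hrs
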